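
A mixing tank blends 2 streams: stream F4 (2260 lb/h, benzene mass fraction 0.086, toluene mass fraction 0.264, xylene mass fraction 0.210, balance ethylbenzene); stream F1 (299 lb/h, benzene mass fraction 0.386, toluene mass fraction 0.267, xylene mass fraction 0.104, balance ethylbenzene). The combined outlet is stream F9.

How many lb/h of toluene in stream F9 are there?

toluene out = toluene in = 2260×0.264 + 299×0.267 = 676.47 lb/h.

676.5 lb/h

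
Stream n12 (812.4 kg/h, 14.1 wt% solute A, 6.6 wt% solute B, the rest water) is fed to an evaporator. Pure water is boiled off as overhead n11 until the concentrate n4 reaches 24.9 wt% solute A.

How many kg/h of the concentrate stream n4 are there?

solute A is conserved: 812.4×0.141 = 114.55 kg/h all reports to the concentrate.
Concentrate = 114.55/(target fraction) = 460.03 kg/h.

460 kg/h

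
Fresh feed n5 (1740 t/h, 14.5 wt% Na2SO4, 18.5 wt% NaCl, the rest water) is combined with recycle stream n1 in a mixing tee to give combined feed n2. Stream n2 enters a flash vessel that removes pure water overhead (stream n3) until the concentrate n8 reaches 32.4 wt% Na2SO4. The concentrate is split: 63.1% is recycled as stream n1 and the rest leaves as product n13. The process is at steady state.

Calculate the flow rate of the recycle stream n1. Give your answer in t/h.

1332 t/h

Overall Na2SO4 balance (none leaves overhead): Na2SO4 in fresh feed = Na2SO4 in product, i.e. 1740×0.145 = (1−0.631)·n8·0.324.
n8 = 252.3/(0.324×0.369) = 2110.3 t/h.
Recycle n1 = 0.631×2110.3 = 1331.6 t/h.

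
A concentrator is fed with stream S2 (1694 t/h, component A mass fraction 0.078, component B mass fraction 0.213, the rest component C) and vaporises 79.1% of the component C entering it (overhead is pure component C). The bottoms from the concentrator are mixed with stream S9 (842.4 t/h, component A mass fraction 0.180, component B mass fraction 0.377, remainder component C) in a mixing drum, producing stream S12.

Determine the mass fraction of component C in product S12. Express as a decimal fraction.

Vapour removed = 0.791×0.709×1694 = 950.03 t/h; concentrate = 743.97 t/h.
component C reaching the mixer = 251.02 (from concentrate) + 842.4×0.443 = 624.2 t/h.
Product flow = 743.97 + 842.4 = 1586.4 t/h; component C fraction = 0.393.

0.393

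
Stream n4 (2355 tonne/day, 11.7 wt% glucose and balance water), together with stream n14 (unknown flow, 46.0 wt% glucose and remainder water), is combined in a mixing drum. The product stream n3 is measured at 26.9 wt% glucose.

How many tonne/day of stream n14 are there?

1874 tonne/day

Let n14 be the unknown flow. Total out = 2355 + n14.
glucose balance: 275.54 + 0.460·n14 = 0.269·(2355 + n14)
(0.460 − 0.269)·n14 = 0.269×2355 − 275.54 = 357.96
n14 = 357.96 / 0.191 = 1874.1 tonne/day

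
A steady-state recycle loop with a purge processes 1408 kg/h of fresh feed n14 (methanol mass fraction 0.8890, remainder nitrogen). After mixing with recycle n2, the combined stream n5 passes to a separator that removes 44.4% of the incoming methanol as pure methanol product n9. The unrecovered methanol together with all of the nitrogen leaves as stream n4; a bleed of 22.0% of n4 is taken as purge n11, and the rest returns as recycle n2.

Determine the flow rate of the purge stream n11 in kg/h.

426.6 kg/h

nitrogen enters only via n14 and leaves only via the purge: 1408×0.111 = 0.220×(nitrogen in n4), and the separator passes all nitrogen, so nitrogen in n5 = nitrogen in n4 = 710.4 kg/h.
methanol in n5: m_A = 1408×0.889 + (1−0.220)·(1−0.444)·m_A, so m_A = 1251.7/0.5663 = 2210.3 kg/h.
n4 = (1−0.444)×2210.3 + 710.4 = 1939.3 kg/h.
Purge n11 = 0.220×1939.3 = 426.65 kg/h.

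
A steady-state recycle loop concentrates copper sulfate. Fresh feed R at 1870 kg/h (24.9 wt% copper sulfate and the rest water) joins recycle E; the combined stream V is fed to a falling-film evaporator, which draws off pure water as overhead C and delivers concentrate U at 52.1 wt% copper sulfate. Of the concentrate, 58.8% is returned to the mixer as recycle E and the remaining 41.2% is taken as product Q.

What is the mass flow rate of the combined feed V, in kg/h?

3146 kg/h

Overall copper sulfate balance (none leaves overhead): copper sulfate in fresh feed = copper sulfate in product, i.e. 1870×0.249 = (1−0.588)·U·0.521.
U = 465.63/(0.521×0.412) = 2169.2 kg/h.
Recycle E = 0.588×2169.2 = 1275.5 kg/h.
Combined feed V = 1870 + 1275.5 = 3145.5 kg/h.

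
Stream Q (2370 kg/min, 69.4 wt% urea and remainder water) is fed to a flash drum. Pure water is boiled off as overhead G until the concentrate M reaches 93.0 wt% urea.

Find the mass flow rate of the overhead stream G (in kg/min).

urea is conserved: 2370×0.694 = 1644.8 kg/min all reports to the concentrate.
Concentrate = 1644.8/(target fraction) = 1768.6 kg/min.
Overhead = 2370 − 1768.6 = 601.42 kg/min.

601.4 kg/min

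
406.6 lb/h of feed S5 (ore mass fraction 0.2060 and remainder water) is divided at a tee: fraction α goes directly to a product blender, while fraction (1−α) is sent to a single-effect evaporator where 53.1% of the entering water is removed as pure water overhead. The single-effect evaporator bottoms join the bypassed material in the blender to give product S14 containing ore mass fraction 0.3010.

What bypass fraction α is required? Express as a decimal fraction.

0.251

All 406.6×0.206 = 83.76 lb/h of ore reaches S14, so S14 = 83.76/0.301 = 278.27 lb/h and vapour = 128.33 lb/h.
The evaporator receives (1−α)·406.6 of feed at 0.794 water and removes 0.531 of that water:
0.531×0.794×(1−α)×406.6 = 128.33
(1−α) = 128.33/171.43 = 0.7486;  α = 0.2514.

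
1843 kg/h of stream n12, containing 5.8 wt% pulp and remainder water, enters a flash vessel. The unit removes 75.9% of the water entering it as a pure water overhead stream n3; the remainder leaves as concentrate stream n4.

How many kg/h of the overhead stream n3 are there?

water entering = 1843×0.942 = 1736.1 kg/h; overhead removed = 0.759×1736.1 = 1317.7 kg/h.

1318 kg/h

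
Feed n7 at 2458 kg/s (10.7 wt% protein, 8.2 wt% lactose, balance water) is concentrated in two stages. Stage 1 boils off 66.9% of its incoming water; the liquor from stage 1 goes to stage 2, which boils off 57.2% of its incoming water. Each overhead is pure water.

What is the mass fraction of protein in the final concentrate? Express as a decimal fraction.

water in feed = 2458×0.811 = 1993.4 kg/s.
After stage 1: water left = (1−0.669)×1993.4 = 659.83; stream total = 1124.4 kg/s.
After stage 2: water left = (1−0.572)×659.83 = 282.41; final concentrate = 746.97 kg/s.
protein fraction = 263.01/746.97 = 0.352.

0.352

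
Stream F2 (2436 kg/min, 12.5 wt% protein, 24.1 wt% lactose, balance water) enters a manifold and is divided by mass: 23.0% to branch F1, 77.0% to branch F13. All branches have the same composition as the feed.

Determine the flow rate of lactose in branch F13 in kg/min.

452 kg/min

Branch F13 total = 0.770×2436 = 1875.7 kg/min.
lactose in F13 = 0.241×1875.7 = 452.05 kg/min.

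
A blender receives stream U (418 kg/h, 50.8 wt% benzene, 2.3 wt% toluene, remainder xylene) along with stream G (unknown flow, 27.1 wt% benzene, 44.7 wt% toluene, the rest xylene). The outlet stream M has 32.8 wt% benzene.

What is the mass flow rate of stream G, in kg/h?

Let G be the unknown flow. Total out = 418 + G.
benzene balance: 212.34 + 0.271·G = 0.328·(418 + G)
(0.271 − 0.328)·G = 0.328×418 − 212.34 = -75.24
G = -75.24 / -0.057 = 1320 kg/h

1320 kg/h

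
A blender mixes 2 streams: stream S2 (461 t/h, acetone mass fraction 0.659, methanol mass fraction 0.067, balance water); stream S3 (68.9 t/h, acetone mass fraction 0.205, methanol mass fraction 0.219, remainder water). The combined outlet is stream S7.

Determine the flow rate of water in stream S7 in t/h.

166 t/h

water out = water in = 461×0.274 + 68.9×0.576 = 166 t/h.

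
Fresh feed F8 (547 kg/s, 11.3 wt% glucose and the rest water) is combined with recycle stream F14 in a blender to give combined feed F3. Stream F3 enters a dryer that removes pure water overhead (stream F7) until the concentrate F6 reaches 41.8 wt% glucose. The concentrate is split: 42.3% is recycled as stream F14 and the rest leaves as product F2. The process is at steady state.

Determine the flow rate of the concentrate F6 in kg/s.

Overall glucose balance (none leaves overhead): glucose in fresh feed = glucose in product, i.e. 547×0.113 = (1−0.423)·F6·0.418.
F6 = 61.811/(0.418×0.577) = 256.28 kg/s.

256.3 kg/s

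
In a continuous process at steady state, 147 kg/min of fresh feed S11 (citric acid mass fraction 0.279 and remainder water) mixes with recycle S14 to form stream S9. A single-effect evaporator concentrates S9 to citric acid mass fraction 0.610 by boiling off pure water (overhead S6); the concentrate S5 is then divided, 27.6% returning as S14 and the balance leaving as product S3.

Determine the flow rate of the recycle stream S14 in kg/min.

Overall citric acid balance (none leaves overhead): citric acid in fresh feed = citric acid in product, i.e. 147×0.279 = (1−0.276)·S5·0.610.
S5 = 41.013/(0.610×0.724) = 92.865 kg/min.
Recycle S14 = 0.276×92.865 = 25.631 kg/min.

25.63 kg/min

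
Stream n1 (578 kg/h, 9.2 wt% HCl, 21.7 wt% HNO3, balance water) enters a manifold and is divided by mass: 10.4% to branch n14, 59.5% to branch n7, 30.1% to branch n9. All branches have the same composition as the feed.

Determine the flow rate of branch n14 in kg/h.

Branch n14 flow = 0.104×578 = 60.112 kg/h.

60.11 kg/h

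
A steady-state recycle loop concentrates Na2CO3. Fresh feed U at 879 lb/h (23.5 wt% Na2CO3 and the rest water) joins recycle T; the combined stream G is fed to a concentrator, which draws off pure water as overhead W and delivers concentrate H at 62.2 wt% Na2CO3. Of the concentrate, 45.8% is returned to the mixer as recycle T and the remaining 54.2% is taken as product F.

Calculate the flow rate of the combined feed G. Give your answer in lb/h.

1160 lb/h

Overall Na2CO3 balance (none leaves overhead): Na2CO3 in fresh feed = Na2CO3 in product, i.e. 879×0.235 = (1−0.458)·H·0.622.
H = 206.56/(0.622×0.542) = 612.73 lb/h.
Recycle T = 0.458×612.73 = 280.63 lb/h.
Combined feed G = 879 + 280.63 = 1159.6 lb/h.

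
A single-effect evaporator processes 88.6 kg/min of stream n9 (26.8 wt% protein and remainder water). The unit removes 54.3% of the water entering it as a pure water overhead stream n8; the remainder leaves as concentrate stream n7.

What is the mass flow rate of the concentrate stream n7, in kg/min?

water entering = 88.6×0.732 = 64.855 kg/min; overhead removed = 0.543×64.855 = 35.216 kg/min.
Concentrate = 88.6 − 35.216 = 53.384 kg/min.

53.38 kg/min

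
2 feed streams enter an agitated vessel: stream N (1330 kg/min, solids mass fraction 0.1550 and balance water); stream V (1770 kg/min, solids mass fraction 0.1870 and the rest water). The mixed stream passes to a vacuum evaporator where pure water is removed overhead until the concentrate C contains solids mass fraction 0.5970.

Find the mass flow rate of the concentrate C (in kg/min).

899.7 kg/min

solids entering = 1330×0.155 + 1770×0.187 = 537.14 kg/min.
All solids reports to C, so C = 537.14/0.597 = 899.73 kg/min.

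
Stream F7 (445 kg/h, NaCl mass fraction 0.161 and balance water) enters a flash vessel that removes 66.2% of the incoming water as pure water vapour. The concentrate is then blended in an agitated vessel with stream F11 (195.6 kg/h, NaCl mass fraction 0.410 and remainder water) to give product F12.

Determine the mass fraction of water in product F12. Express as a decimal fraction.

Vapour removed = 0.662×0.839×445 = 247.16 kg/h; concentrate = 197.84 kg/h.
water reaching the mixer = 126.19 (from concentrate) + 195.6×0.590 = 241.6 kg/h.
Product flow = 197.84 + 195.6 = 393.44 kg/h; water fraction = 0.614.

0.614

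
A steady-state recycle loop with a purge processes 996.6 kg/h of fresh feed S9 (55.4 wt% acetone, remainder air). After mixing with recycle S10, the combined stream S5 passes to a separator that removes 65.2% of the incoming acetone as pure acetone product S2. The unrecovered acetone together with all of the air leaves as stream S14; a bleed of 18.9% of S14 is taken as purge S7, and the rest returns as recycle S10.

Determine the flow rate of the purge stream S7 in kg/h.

air enters only via S9 and leaves only via the purge: 996.6×0.446 = 0.189×(air in S14), and the separator passes all air, so air in S5 = air in S14 = 2351.8 kg/h.
acetone in S5: m_A = 996.6×0.554 + (1−0.189)·(1−0.652)·m_A, so m_A = 552.12/0.7178 = 769.21 kg/h.
S14 = (1−0.652)×769.21 + 2351.8 = 2619.4 kg/h.
Purge S7 = 0.189×2619.4 = 495.08 kg/h.

495.1 kg/h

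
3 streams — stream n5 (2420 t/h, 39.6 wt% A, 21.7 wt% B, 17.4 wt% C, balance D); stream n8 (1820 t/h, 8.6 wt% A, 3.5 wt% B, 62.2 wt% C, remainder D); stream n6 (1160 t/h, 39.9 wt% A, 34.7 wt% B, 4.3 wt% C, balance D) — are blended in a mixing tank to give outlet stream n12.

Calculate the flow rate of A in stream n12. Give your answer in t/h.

1578 t/h

A out = A in = 2420×0.396 + 1820×0.086 + 1160×0.399 = 1577.7 t/h.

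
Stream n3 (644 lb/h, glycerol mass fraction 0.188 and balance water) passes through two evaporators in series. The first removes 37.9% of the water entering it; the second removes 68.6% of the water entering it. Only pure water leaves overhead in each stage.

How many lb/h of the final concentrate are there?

223 lb/h

water in feed = 644×0.812 = 522.93 lb/h.
After stage 1: water left = (1−0.379)×522.93 = 324.74; stream total = 445.81 lb/h.
After stage 2: water left = (1−0.686)×324.74 = 101.97; final concentrate = 223.04 lb/h.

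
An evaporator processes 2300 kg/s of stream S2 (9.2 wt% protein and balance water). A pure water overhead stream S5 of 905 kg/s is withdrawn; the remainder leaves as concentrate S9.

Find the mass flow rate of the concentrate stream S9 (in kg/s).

Concentrate = 2300 − 905 = 1395 kg/s.

1395 kg/s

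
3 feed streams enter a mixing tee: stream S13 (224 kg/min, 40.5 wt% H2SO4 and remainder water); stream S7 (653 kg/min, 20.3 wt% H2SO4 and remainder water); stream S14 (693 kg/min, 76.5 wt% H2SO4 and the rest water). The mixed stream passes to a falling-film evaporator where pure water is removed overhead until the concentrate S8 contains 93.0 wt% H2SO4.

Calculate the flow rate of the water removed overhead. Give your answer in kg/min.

H2SO4 entering = 224×0.405 + 653×0.203 + 693×0.765 = 753.42 kg/min.
All H2SO4 reports to S8, so S8 = 753.42/0.930 = 810.13 kg/min.
Total feed = 1570 kg/min; overhead = 1570 − 810.13 = 759.87 kg/min.

759.9 kg/min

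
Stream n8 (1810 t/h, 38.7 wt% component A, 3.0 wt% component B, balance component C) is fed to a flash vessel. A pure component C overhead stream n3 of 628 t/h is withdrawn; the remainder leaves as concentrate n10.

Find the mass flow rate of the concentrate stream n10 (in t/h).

1182 t/h

Concentrate = 1810 − 628 = 1182 t/h.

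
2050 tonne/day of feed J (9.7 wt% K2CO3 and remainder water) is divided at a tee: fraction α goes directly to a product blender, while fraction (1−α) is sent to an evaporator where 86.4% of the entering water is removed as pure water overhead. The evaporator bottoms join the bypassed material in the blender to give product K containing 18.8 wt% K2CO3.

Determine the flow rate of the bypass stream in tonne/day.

All 2050×0.097 = 198.85 tonne/day of K2CO3 reaches K, so K = 198.85/0.188 = 1057.7 tonne/day and vapour = 992.29 tonne/day.
The evaporator receives (1−α)·2050 of feed at 0.903 water and removes 0.864 of that water:
0.864×0.903×(1−α)×2050 = 992.29
(1−α) = 992.29/1599.4 = 0.6204;  α = 0.3796.
Bypass flow = 0.3796×2050 = 778.15 tonne/day.

778.1 tonne/day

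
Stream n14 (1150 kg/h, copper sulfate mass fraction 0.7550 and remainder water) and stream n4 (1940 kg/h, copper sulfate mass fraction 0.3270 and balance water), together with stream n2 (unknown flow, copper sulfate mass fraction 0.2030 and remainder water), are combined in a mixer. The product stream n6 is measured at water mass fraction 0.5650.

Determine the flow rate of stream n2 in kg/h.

683.1 kg/h

Let n2 be the unknown flow. Total out = 3090 + n2.
water balance: 1587.4 + 0.797·n2 = 0.565·(3090 + n2)
(0.797 − 0.565)·n2 = 0.565×3090 − 1587.4 = 158.48
n2 = 158.48 / 0.232 = 683.1 kg/h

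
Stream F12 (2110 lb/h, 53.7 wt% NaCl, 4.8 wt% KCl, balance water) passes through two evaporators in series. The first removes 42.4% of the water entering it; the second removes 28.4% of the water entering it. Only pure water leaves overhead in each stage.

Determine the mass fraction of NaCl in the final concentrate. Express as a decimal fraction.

water in feed = 2110×0.415 = 875.65 lb/h.
After stage 1: water left = (1−0.424)×875.65 = 504.37; stream total = 1738.7 lb/h.
After stage 2: water left = (1−0.284)×504.37 = 361.13; final concentrate = 1595.5 lb/h.
NaCl fraction = 1133.1/1595.5 = 0.7102.

0.7102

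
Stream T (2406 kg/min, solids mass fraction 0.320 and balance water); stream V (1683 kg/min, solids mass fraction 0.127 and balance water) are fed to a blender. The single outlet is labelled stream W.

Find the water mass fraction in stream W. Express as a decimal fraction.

Total flow out = 2406 + 1683 = 4089 kg/min.
water in = 2406×0.680 + 1683×0.873 = 3105.3 kg/min.
water mass fraction in W = 3105.3/4089 = 0.759.

0.759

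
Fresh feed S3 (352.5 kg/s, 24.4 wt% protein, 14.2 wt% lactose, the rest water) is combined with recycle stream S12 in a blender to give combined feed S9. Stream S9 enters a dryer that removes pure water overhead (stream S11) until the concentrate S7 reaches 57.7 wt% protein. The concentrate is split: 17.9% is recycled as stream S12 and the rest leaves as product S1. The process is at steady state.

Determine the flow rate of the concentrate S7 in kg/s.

Overall protein balance (none leaves overhead): protein in fresh feed = protein in product, i.e. 352.5×0.244 = (1−0.179)·S7·0.577.
S7 = 86.01/(0.577×0.821) = 181.56 kg/s.

181.6 kg/s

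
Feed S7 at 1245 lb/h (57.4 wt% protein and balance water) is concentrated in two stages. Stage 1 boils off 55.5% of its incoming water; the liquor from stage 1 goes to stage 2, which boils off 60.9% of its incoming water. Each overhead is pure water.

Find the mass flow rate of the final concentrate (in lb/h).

806.9 lb/h

water in feed = 1245×0.426 = 530.37 lb/h.
After stage 1: water left = (1−0.555)×530.37 = 236.01; stream total = 950.64 lb/h.
After stage 2: water left = (1−0.609)×236.01 = 92.282; final concentrate = 806.91 lb/h.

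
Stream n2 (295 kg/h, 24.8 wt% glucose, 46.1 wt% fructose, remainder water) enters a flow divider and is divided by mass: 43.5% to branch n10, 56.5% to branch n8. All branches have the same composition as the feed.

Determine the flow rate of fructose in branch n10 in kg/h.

59.16 kg/h

Branch n10 total = 0.435×295 = 128.32 kg/h.
fructose in n10 = 0.461×128.32 = 59.158 kg/h.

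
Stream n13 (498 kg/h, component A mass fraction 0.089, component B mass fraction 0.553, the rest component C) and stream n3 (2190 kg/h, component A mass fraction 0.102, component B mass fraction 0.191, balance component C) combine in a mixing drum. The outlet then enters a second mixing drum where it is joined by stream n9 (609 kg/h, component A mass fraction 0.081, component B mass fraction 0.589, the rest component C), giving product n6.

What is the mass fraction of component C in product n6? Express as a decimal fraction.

0.585

Overall, product flow = 3297 kg/h.
component C in = 498×0.358 + 2190×0.707 + 609×0.330 = 1927.6 kg/h.
component C fraction in n6 = 0.585.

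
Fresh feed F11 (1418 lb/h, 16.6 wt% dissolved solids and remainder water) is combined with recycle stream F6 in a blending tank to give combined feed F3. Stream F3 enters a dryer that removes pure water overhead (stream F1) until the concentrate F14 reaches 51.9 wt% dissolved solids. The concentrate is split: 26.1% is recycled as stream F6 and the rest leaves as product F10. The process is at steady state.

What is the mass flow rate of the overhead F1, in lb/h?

Overall dissolved solids balance (none leaves overhead): dissolved solids in fresh feed = dissolved solids in product, i.e. 1418×0.166 = (1−0.261)·F14·0.519.
F14 = 235.39/(0.519×0.739) = 613.72 lb/h.
Recycle F6 = 0.261×613.72 = 160.18 lb/h.
Combined feed F3 = 1418 + 160.18 = 1578.2 lb/h.
Overhead F1 = F3 − F14 = 1578.2 − 613.72 = 964.46 lb/h.

964.5 lb/h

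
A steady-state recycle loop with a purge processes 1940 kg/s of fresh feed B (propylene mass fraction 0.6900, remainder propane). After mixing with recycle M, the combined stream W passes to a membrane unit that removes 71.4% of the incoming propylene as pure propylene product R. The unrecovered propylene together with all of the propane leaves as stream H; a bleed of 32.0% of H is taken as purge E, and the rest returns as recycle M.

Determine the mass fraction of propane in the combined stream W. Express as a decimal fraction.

0.5307

propane enters only via B and leaves only via the purge: 1940×0.310 = 0.320×(propane in H), and the membrane unit passes all propane, so propane in W = propane in H = 1879.4 kg/s.
propylene in W: m_A = 1940×0.690 + (1−0.320)·(1−0.714)·m_A, so m_A = 1338.6/0.8055 = 1661.8 kg/s.
W = 1661.8 + 1879.4 = 3541.2 kg/s.
propane fraction in W = 1879.4/3541.2 = 0.5307.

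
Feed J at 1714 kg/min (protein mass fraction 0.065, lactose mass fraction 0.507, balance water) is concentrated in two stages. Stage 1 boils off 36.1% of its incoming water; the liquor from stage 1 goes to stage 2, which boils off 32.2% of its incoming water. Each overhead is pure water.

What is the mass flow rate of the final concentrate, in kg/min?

1298 kg/min

water in feed = 1714×0.428 = 733.59 kg/min.
After stage 1: water left = (1−0.361)×733.59 = 468.77; stream total = 1449.2 kg/min.
After stage 2: water left = (1−0.322)×468.77 = 317.82; final concentrate = 1298.2 kg/min.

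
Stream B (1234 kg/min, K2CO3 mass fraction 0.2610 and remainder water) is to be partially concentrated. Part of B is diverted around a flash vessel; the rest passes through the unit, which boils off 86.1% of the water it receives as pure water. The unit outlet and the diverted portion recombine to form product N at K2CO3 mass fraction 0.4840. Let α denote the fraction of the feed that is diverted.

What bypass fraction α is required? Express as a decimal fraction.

0.276

All 1234×0.261 = 322.07 kg/min of K2CO3 reaches N, so N = 322.07/0.484 = 665.44 kg/min and vapour = 568.56 kg/min.
The evaporator receives (1−α)·1234 of feed at 0.739 water and removes 0.861 of that water:
0.861×0.739×(1−α)×1234 = 568.56
(1−α) = 568.56/785.17 = 0.7241;  α = 0.2759.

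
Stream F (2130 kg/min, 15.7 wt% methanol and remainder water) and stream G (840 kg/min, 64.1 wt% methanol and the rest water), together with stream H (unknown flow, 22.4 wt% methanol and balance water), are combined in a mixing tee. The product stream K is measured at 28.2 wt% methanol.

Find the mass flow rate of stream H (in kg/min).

608.8 kg/min

Let H be the unknown flow. Total out = 2970 + H.
methanol balance: 872.85 + 0.224·H = 0.282·(2970 + H)
(0.224 − 0.282)·H = 0.282×2970 − 872.85 = -35.31
H = -35.31 / -0.058 = 608.79 kg/min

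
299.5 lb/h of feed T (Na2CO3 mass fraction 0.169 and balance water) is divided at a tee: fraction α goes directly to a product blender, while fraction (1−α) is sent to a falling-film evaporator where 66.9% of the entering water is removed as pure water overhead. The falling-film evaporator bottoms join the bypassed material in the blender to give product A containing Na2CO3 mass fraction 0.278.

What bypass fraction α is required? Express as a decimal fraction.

0.295

All 299.5×0.169 = 50.616 lb/h of Na2CO3 reaches A, so A = 50.616/0.278 = 182.07 lb/h and vapour = 117.43 lb/h.
The evaporator receives (1−α)·299.5 of feed at 0.831 water and removes 0.669 of that water:
0.669×0.831×(1−α)×299.5 = 117.43
(1−α) = 117.43/166.5 = 0.7053;  α = 0.2947.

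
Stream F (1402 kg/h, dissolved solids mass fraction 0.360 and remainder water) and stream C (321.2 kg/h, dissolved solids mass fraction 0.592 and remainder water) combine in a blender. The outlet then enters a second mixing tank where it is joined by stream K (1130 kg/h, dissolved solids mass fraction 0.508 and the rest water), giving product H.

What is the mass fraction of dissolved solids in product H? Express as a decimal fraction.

Overall, product flow = 2853.2 kg/h.
dissolved solids in = 1402×0.360 + 321.2×0.592 + 1130×0.508 = 1268.9 kg/h.
dissolved solids fraction in H = 0.445.

0.445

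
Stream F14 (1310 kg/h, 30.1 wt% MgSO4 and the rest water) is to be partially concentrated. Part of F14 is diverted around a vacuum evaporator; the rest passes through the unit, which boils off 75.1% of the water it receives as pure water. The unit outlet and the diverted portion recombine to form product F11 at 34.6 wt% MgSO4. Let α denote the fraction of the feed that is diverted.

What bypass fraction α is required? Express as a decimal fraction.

All 1310×0.301 = 394.31 kg/h of MgSO4 reaches F11, so F11 = 394.31/0.346 = 1139.6 kg/h and vapour = 170.38 kg/h.
The evaporator receives (1−α)·1310 of feed at 0.699 water and removes 0.751 of that water:
0.751×0.699×(1−α)×1310 = 170.38
(1−α) = 170.38/687.68 = 0.2478;  α = 0.7522.

0.752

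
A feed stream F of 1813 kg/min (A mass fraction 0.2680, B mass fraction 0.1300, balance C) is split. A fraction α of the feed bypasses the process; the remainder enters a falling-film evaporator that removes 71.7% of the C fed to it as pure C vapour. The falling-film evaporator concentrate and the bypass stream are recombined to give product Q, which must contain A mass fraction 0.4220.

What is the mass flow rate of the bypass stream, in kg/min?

All 1813×0.268 = 485.88 kg/min of A reaches Q, so Q = 485.88/0.422 = 1151.4 kg/min and vapour = 661.62 kg/min.
The evaporator receives (1−α)·1813 of feed at 0.602 C and removes 0.717 of that C:
0.717×0.602×(1−α)×1813 = 661.62
(1−α) = 661.62/782.55 = 0.8455;  α = 0.1545.
Bypass flow = 0.1545×1813 = 280.18 kg/min.

280.2 kg/min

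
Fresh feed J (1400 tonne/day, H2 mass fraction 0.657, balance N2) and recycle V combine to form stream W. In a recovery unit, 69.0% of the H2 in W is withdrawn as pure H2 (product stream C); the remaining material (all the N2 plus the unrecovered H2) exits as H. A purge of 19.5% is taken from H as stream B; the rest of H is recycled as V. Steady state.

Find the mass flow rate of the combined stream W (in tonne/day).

N2 enters only via J and leaves only via the purge: 1400×0.343 = 0.195×(N2 in H), and the recovery unit passes all N2, so N2 in W = N2 in H = 2462.6 tonne/day.
H2 in W: m_A = 1400×0.657 + (1−0.195)·(1−0.690)·m_A, so m_A = 919.8/0.7504 = 1225.7 tonne/day.
W = 1225.7 + 2462.6 = 3688.2 tonne/day.

3688 tonne/day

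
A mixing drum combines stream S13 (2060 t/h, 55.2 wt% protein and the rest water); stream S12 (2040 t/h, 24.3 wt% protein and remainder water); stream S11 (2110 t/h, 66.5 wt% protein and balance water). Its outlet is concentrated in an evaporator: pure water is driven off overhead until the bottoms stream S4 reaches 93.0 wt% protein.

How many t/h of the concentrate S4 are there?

3265 t/h

protein entering = 2060×0.552 + 2040×0.243 + 2110×0.665 = 3036 t/h.
All protein reports to S4, so S4 = 3036/0.930 = 3264.5 t/h.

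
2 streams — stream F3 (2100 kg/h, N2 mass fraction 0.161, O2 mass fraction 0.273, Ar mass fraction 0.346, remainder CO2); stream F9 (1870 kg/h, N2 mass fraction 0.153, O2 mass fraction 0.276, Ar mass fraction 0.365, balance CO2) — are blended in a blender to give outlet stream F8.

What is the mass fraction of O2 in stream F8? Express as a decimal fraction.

0.274

Total flow out = 2100 + 1870 = 3970 kg/h.
O2 in = 2100×0.273 + 1870×0.276 = 1089.4 kg/h.
O2 mass fraction in F8 = 1089.4/3970 = 0.274.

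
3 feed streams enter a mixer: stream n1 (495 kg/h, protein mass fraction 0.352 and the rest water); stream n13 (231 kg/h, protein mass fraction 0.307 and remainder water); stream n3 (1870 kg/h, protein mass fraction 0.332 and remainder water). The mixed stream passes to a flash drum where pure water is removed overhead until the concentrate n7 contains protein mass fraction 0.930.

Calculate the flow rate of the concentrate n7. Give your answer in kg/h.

931.2 kg/h

protein entering = 495×0.352 + 231×0.307 + 1870×0.332 = 866 kg/h.
All protein reports to n7, so n7 = 866/0.930 = 931.18 kg/h.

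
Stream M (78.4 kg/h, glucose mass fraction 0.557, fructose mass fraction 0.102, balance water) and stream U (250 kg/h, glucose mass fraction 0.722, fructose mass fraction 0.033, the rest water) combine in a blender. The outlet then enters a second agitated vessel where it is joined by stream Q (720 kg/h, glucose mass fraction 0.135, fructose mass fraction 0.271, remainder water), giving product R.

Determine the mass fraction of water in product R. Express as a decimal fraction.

0.492

Overall, product flow = 1048.4 kg/h.
water in = 78.4×0.341 + 250×0.245 + 720×0.594 = 515.66 kg/h.
water fraction in R = 0.492.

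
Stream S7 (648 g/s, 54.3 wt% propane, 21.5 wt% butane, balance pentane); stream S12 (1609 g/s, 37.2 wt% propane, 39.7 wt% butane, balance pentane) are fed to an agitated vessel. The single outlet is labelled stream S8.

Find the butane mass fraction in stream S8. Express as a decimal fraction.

0.345

Total flow out = 648 + 1609 = 2257 g/s.
butane in = 648×0.215 + 1609×0.397 = 778.09 g/s.
butane mass fraction in S8 = 778.09/2257 = 0.345.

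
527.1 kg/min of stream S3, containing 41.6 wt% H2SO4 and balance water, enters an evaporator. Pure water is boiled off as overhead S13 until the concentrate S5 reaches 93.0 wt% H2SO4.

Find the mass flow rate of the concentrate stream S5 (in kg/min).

H2SO4 is conserved: 527.1×0.416 = 219.27 kg/min all reports to the concentrate.
Concentrate = 219.27/(target fraction) = 235.78 kg/min.

235.8 kg/min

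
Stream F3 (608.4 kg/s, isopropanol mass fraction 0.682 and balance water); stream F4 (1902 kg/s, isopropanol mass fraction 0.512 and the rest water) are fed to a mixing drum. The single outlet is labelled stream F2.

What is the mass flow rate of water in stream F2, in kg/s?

1122 kg/s

water out = water in = 608.4×0.318 + 1902×0.488 = 1121.6 kg/s.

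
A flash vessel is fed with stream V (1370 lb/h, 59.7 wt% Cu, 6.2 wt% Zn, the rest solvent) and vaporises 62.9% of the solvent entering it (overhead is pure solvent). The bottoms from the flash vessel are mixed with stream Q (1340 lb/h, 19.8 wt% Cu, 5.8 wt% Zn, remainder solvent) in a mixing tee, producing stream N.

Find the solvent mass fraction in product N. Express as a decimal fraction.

0.484

Vapour removed = 0.629×0.341×1370 = 293.85 lb/h; concentrate = 1076.2 lb/h.
solvent reaching the mixer = 173.32 (from concentrate) + 1340×0.744 = 1170.3 lb/h.
Product flow = 1076.2 + 1340 = 2416.2 lb/h; solvent fraction = 0.484.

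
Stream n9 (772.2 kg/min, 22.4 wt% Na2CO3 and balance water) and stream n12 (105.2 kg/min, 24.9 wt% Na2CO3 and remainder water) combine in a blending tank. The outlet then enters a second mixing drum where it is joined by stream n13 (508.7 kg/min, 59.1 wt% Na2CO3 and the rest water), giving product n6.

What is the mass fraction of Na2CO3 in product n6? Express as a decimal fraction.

0.361

Overall, product flow = 1386.1 kg/min.
Na2CO3 in = 772.2×0.224 + 105.2×0.249 + 508.7×0.591 = 499.81 kg/min.
Na2CO3 fraction in n6 = 0.361.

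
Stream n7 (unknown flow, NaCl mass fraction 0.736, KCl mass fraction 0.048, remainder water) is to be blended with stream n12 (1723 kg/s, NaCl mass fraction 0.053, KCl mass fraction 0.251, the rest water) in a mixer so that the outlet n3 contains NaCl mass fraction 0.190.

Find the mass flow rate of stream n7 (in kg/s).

Let n7 be the unknown flow. Total out = 1723 + n7.
NaCl balance: 91.319 + 0.736·n7 = 0.190·(1723 + n7)
(0.736 − 0.190)·n7 = 0.190×1723 − 91.319 = 236.05
n7 = 236.05 / 0.546 = 432.33 kg/s

432.3 kg/s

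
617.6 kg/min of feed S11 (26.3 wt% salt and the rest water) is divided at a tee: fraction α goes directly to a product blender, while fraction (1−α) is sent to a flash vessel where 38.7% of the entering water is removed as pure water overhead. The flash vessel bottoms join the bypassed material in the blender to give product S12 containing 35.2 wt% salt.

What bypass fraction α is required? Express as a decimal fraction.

0.114

All 617.6×0.263 = 162.43 kg/min of salt reaches S12, so S12 = 162.43/0.352 = 461.45 kg/min and vapour = 156.15 kg/min.
The evaporator receives (1−α)·617.6 of feed at 0.737 water and removes 0.387 of that water:
0.387×0.737×(1−α)×617.6 = 156.15
(1−α) = 156.15/176.15 = 0.8865;  α = 0.1135.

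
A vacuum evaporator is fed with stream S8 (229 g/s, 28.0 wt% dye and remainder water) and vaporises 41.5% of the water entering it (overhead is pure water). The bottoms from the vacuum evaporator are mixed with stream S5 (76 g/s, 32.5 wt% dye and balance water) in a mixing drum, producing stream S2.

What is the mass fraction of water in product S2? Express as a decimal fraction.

Vapour removed = 0.415×0.720×229 = 68.425 g/s; concentrate = 160.57 g/s.
water reaching the mixer = 96.455 (from concentrate) + 76×0.675 = 147.75 g/s.
Product flow = 160.57 + 76 = 236.57 g/s; water fraction = 0.625.

0.625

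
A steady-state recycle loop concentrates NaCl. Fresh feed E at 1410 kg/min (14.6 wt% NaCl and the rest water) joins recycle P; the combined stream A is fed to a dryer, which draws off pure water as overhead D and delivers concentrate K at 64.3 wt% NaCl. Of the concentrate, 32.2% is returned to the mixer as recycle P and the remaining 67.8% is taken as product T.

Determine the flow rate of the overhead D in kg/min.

1090 kg/min

Overall NaCl balance (none leaves overhead): NaCl in fresh feed = NaCl in product, i.e. 1410×0.146 = (1−0.322)·K·0.643.
K = 205.86/(0.643×0.678) = 472.21 kg/min.
Recycle P = 0.322×472.21 = 152.05 kg/min.
Combined feed A = 1410 + 152.05 = 1562.1 kg/min.
Overhead D = A − K = 1562.1 − 472.21 = 1089.8 kg/min.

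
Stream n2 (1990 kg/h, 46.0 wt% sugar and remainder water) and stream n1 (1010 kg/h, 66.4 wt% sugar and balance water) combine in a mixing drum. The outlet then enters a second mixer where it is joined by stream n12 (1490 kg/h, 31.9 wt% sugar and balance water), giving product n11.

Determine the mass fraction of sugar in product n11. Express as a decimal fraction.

0.459

Overall, product flow = 4490 kg/h.
sugar in = 1990×0.460 + 1010×0.664 + 1490×0.319 = 2061.3 kg/h.
sugar fraction in n11 = 0.459.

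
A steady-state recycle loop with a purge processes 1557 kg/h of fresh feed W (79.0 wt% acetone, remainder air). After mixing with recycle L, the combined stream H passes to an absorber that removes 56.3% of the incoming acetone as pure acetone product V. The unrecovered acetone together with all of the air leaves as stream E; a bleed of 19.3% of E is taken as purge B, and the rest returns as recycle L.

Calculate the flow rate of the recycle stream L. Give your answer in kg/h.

air enters only via W and leaves only via the purge: 1557×0.210 = 0.193×(air in E), and the absorber passes all air, so air in H = air in E = 1694.1 kg/h.
acetone in H: m_A = 1557×0.790 + (1−0.193)·(1−0.563)·m_A, so m_A = 1230/0.6473 = 1900.1 kg/h.
E = (1−0.563)×1900.1 + 1694.1 = 2524.5 kg/h.
Recycle L = (1−0.193)×2524.5 = 2037.3 kg/h.

2037 kg/h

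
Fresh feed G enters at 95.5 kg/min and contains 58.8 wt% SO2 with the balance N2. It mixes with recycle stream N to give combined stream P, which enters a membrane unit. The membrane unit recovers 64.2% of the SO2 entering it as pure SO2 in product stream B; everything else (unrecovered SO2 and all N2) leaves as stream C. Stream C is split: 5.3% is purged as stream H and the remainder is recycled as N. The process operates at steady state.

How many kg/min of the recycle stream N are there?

N2 enters only via G and leaves only via the purge: 95.5×0.412 = 0.053×(N2 in C), and the membrane unit passes all N2, so N2 in P = N2 in C = 742.38 kg/min.
SO2 in P: m_A = 95.5×0.588 + (1−0.053)·(1−0.642)·m_A, so m_A = 56.154/0.6610 = 84.956 kg/min.
C = (1−0.642)×84.956 + 742.38 = 772.79 kg/min.
Recycle N = (1−0.053)×772.79 = 731.83 kg/min.

731.8 kg/min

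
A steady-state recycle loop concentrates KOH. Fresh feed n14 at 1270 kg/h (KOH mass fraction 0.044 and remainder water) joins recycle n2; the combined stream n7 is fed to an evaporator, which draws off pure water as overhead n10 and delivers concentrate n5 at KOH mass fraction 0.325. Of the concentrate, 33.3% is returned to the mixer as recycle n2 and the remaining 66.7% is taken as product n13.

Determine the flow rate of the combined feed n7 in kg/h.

1356 kg/h

Overall KOH balance (none leaves overhead): KOH in fresh feed = KOH in product, i.e. 1270×0.044 = (1−0.333)·n5·0.325.
n5 = 55.88/(0.325×0.667) = 257.78 kg/h.
Recycle n2 = 0.333×257.78 = 85.84 kg/h.
Combined feed n7 = 1270 + 85.84 = 1355.8 kg/h.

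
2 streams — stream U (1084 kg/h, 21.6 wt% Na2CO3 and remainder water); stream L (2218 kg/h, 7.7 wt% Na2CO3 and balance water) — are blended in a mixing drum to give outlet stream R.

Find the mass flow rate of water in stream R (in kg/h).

water out = water in = 1084×0.784 + 2218×0.923 = 2897.1 kg/h.

2897 kg/h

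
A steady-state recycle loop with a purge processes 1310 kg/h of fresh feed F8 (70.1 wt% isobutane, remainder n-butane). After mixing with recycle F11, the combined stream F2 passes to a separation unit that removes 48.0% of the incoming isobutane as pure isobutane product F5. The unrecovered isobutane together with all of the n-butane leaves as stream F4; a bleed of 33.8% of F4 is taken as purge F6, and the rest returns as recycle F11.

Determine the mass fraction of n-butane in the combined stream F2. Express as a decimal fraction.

0.453

n-butane enters only via F8 and leaves only via the purge: 1310×0.299 = 0.338×(n-butane in F4), and the separation unit passes all n-butane, so n-butane in F2 = n-butane in F4 = 1158.8 kg/h.
isobutane in F2: m_A = 1310×0.701 + (1−0.338)·(1−0.480)·m_A, so m_A = 918.31/0.6558 = 1400.4 kg/h.
F2 = 1400.4 + 1158.8 = 2559.2 kg/h.
n-butane fraction in F2 = 1158.8/2559.2 = 0.453.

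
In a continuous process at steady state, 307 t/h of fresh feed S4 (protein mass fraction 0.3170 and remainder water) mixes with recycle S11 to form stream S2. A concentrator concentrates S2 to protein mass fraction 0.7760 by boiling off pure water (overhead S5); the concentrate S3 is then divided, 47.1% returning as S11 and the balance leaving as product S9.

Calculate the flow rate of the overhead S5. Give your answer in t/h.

181.6 t/h

Overall protein balance (none leaves overhead): protein in fresh feed = protein in product, i.e. 307×0.317 = (1−0.471)·S3·0.776.
S3 = 97.319/(0.776×0.529) = 237.07 t/h.
Recycle S11 = 0.471×237.07 = 111.66 t/h.
Combined feed S2 = 307 + 111.66 = 418.66 t/h.
Overhead S5 = S2 − S3 = 418.66 − 237.07 = 181.59 t/h.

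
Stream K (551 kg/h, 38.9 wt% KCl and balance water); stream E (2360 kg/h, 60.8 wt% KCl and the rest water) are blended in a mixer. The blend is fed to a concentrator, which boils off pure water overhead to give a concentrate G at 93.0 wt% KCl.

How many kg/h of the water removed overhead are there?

1138 kg/h

KCl entering = 551×0.389 + 2360×0.608 = 1649.2 kg/h.
All KCl reports to G, so G = 1649.2/0.930 = 1773.4 kg/h.
Total feed = 2911 kg/h; overhead = 2911 − 1773.4 = 1137.6 kg/h.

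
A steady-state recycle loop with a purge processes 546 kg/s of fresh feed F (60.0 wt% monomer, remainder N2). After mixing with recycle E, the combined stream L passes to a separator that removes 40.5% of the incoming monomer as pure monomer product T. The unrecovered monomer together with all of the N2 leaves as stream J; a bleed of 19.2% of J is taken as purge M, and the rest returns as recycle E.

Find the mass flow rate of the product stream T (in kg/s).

monomer in L: m_A = 546×0.600 + (1−0.192)·(1−0.405)·m_A, so m_A = 327.6/0.5192 = 630.92 kg/s.
Product T = 0.405×630.92 = 255.52 kg/s.

255.5 kg/s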